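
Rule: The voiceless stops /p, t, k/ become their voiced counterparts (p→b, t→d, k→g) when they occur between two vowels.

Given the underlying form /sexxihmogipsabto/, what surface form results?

No segment of /sexxihmogipsabto/ meets the structural description of the rule, so the form surfaces unchanged.

sexxihmogipsabto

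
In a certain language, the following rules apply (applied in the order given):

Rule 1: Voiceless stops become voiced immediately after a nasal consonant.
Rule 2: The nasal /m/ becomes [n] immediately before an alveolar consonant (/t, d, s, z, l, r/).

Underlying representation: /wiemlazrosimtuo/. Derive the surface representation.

wienlazrosinduo

Rule 1 (post-nasal voicing): /t/ is a voiceless stop immediately after the nasal /m/, so it voices to [d]. /wiemlazrosimtuo/ → wiemlazrosimduo.
Rule 2 (nasal place assimilation): /m/ precedes the alveolar consonant /l/, so it assimilates in place to [n]. /m/ precedes the alveolar consonant /d/, so it assimilates in place to [n]. /wiemlazrosimduo/ → wienlazrosinduo.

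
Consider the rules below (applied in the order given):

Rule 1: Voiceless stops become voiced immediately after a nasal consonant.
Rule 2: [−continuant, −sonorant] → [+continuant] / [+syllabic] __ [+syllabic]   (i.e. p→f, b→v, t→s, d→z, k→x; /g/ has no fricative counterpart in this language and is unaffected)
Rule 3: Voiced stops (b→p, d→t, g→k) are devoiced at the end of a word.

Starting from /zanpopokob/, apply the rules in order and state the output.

Rule 1 (post-nasal voicing): /p/ is a voiceless stop immediately after the nasal /n/, so it voices to [b]. /zanpopokob/ → zanbopokob.
Rule 2 (intervocalic spirantization): /p/ is a stop between vowels /o/ and /o/, so it spirantizes to the fricative [f]. /k/ is a stop between vowels /o/ and /o/, so it spirantizes to the fricative [x]. /zanbopokob/ → zanbofoxob.
Rule 3 (final devoicing): /b/ is a voiced stop in word-final position, so it devoices to [p]. /zanbofoxob/ → zanbofoxop.

zanbofoxop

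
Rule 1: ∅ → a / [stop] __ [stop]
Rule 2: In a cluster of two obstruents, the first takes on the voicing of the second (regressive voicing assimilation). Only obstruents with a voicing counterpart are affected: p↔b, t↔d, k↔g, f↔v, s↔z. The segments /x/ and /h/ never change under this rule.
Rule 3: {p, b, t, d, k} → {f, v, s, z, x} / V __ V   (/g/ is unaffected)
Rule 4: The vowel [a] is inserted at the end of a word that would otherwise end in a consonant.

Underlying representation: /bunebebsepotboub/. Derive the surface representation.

Rule 1 (stop-cluster a-epenthesis): /t/ and /b/ form a stop–stop cluster, so [a] is inserted between them. /bunebebsepotboub/ → bunebebsepotaboub.
Rule 2 (regressive voicing assimilation): /b/ precedes the voiceless obstruent /s/, so it devoices to [p] by assimilation. /bunebebsepotaboub/ → bunebepsepotaboub.
Rule 3 (intervocalic spirantization): /b/ is a stop between vowels /e/ and /e/, so it spirantizes to the fricative [v]. /p/ is a stop between vowels /e/ and /o/, so it spirantizes to the fricative [f]. /t/ is a stop between vowels /o/ and /a/, so it spirantizes to the fricative [s]. /b/ is a stop between vowels /a/ and /o/, so it spirantizes to the fricative [v]. /bunebepsepotaboub/ → bunevepsefosavoub.
Rule 4 (final a-epenthesis): the form ends in the consonant /b/, so [a] is inserted word-finally. /bunevepsefosavoub/ → bunevepsefosavouba.

bunevepsefosavouba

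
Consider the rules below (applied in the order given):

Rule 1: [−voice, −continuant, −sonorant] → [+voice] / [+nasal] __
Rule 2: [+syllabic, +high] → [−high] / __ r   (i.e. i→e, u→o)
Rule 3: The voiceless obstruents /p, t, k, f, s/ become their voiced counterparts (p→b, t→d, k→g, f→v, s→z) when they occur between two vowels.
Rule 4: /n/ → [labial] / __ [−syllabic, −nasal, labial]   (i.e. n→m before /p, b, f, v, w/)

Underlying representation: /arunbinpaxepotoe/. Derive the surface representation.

arumbimbaxebodoe

Rule 1 (post-nasal voicing): /p/ is a voiceless stop immediately after the nasal /n/, so it voices to [b]. /arunbinpaxepotoe/ → arunbinbaxepotoe.
Rule 2 (pre-rhotic lowering): no segment meets the environment; /arunbinbaxepotoe/ is unchanged.
Rule 3 (intervocalic voicing): /p/ is a voiceless obstruent between vowels /e/ and /o/, so it voices to [b]. /t/ is a voiceless obstruent between vowels /o/ and /o/, so it voices to [d]. /arunbinbaxepotoe/ → arunbinbaxebodoe.
Rule 4 (nasal place assimilation): /n/ precedes the labial consonant /b/, so it assimilates in place to [m]. /n/ precedes the labial consonant /b/, so it assimilates in place to [m]. /arunbinbaxebodoe/ → arumbimbaxebodoe.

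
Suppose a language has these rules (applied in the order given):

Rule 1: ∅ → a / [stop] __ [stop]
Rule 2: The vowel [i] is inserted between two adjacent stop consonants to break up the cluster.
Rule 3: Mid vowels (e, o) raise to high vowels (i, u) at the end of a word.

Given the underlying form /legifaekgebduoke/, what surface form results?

legifaekagebaduoki

Rule 1 (stop-cluster a-epenthesis): /k/ and /g/ form a stop–stop cluster, so [a] is inserted between them. /b/ and /d/ form a stop–stop cluster, so [a] is inserted between them. /legifaekgebduoke/ → legifaekagebaduoke.
Rule 2 (stop-cluster i-epenthesis): no segment meets the environment; /legifaekagebaduoke/ is unchanged.
Rule 3 (final vowel raising): /e/ is a mid vowel in word-final position, so it raises to [i]. /legifaekagebaduoke/ → legifaekagebaduoki.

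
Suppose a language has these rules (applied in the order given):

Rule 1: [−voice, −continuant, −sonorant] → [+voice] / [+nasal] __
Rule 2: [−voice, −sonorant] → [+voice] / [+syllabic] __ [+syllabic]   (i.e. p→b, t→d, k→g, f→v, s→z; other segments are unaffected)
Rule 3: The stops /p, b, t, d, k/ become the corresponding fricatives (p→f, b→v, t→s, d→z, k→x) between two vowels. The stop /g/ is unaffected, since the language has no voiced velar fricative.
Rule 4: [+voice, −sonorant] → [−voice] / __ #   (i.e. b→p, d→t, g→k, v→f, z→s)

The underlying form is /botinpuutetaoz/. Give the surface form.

Rule 1 (post-nasal voicing): /p/ is a voiceless stop immediately after the nasal /n/, so it voices to [b]. /botinpuutetaoz/ → botinbuutetaoz.
Rule 2 (intervocalic voicing): /t/ is a voiceless obstruent between vowels /o/ and /i/, so it voices to [d]. /t/ is a voiceless obstruent between vowels /u/ and /e/, so it voices to [d]. /t/ is a voiceless obstruent between vowels /e/ and /a/, so it voices to [d]. /botinbuutetaoz/ → bodinbuudedaoz.
Rule 3 (intervocalic spirantization): /d/ is a stop between vowels /o/ and /i/, so it spirantizes to the fricative [z]. /d/ is a stop between vowels /u/ and /e/, so it spirantizes to the fricative [z]. /d/ is a stop between vowels /e/ and /a/, so it spirantizes to the fricative [z]. /bodinbuudedaoz/ → bozinbuuzezaoz.
Rule 4 (final devoicing): /z/ is a voiced obstruent in word-final position, so it devoices to [s]. /bozinbuuzezaoz/ → bozinbuuzezaos.

bozinbuuzezaos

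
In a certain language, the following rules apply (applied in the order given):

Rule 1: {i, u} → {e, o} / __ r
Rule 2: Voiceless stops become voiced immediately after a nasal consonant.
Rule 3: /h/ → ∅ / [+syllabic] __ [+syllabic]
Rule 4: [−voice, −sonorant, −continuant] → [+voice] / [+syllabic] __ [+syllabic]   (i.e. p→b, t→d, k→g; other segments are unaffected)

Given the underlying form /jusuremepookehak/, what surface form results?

jusoremeboogeak

Rule 1 (pre-rhotic lowering): /u/ is a high vowel immediately before /r/, so it lowers to [o]. /jusuremepookehak/ → jusoremepookehak.
Rule 2 (post-nasal voicing): no segment meets the environment; /jusoremepookehak/ is unchanged.
Rule 3 (intervocalic h-deletion): /h/ occurs between vowels /e/ and /a/, so it deletes. /jusoremepookehak/ → jusoremepookeak.
Rule 4 (intervocalic voicing): /p/ is a voiceless stop between vowels /e/ and /o/, so it voices to [b]. /k/ is a voiceless stop between vowels /o/ and /e/, so it voices to [g]. /jusoremepookeak/ → jusoremeboogeak.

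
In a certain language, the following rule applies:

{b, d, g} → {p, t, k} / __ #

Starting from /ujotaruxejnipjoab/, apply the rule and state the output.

ujotaruxejnipjoap

/b/ is a voiced stop in word-final position, so it devoices to [p].
Surface form: [ujotaruxejnipjoap].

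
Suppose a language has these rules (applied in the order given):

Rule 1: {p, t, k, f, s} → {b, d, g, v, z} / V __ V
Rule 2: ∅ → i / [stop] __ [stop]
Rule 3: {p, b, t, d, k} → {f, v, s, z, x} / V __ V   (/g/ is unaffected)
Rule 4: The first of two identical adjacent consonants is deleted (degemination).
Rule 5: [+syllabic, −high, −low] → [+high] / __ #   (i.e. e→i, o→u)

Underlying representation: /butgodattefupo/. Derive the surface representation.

busigozasisevuvu

Rule 1 (intervocalic voicing): /f/ is a voiceless obstruent between vowels /e/ and /u/, so it voices to [v]. /p/ is a voiceless obstruent between vowels /u/ and /o/, so it voices to [b]. /butgodattefupo/ → butgodattevubo.
Rule 2 (stop-cluster i-epenthesis): /t/ and /g/ form a stop–stop cluster, so [i] is inserted between them. /t/ and /t/ form a stop–stop cluster, so [i] is inserted between them. /butgodattevubo/ → butigodatitevubo.
Rule 3 (intervocalic spirantization): /t/ is a stop between vowels /u/ and /i/, so it spirantizes to the fricative [s]. /d/ is a stop between vowels /o/ and /a/, so it spirantizes to the fricative [z]. /t/ is a stop between vowels /a/ and /i/, so it spirantizes to the fricative [s]. /t/ is a stop between vowels /i/ and /e/, so it spirantizes to the fricative [s]. /b/ is a stop between vowels /u/ and /o/, so it spirantizes to the fricative [v]. /butigodatitevubo/ → busigozasisevuvo.
Rule 4 (degemination): no segment meets the environment; /busigozasisevuvo/ is unchanged.
Rule 5 (final vowel raising): /o/ is a mid vowel in word-final position, so it raises to [u]. /busigozasisevuvo/ → busigozasisevuvu.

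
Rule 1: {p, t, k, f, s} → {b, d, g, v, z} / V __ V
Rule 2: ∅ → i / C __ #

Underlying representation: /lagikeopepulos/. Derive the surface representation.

lagigeobebulosi

Rule 1 (intervocalic voicing): /k/ is a voiceless obstruent between vowels /i/ and /e/, so it voices to [g]. /p/ is a voiceless obstruent between vowels /o/ and /e/, so it voices to [b]. /p/ is a voiceless obstruent between vowels /e/ and /u/, so it voices to [b]. /lagikeopepulos/ → lagigeobebulos.
Rule 2 (final i-epenthesis): the form ends in the consonant /s/, so [i] is inserted word-finally. /lagigeobebulos/ → lagigeobebulosi.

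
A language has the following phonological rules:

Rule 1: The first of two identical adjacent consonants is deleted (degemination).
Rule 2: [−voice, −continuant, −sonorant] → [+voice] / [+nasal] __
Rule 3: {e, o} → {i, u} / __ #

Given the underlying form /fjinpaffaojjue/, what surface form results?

fjinbafaojui

Rule 1 (degemination): /ff/ is a geminate; the first /f/ deletes. /jj/ is a geminate; the first /j/ deletes. /fjinpaffaojjue/ → fjinpafaojue.
Rule 2 (post-nasal voicing): /p/ is a voiceless stop immediately after the nasal /n/, so it voices to [b]. /fjinpafaojue/ → fjinbafaojue.
Rule 3 (final vowel raising): /e/ is a mid vowel in word-final position, so it raises to [i]. /fjinbafaojue/ → fjinbafaojui.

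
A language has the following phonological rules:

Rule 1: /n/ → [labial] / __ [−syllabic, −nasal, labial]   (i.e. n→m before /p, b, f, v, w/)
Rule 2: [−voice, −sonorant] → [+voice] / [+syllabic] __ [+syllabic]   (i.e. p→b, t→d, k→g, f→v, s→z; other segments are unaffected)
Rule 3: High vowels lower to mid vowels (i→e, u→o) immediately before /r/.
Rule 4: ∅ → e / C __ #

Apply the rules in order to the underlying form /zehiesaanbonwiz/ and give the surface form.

zehiezaambomwize

Rule 1 (nasal place assimilation): /n/ precedes the labial consonant /b/, so it assimilates in place to [m]. /n/ precedes the labial consonant /w/, so it assimilates in place to [m]. /zehiesaanbonwiz/ → zehiesaambomwiz.
Rule 2 (intervocalic voicing): /s/ is a voiceless obstruent between vowels /e/ and /a/, so it voices to [z]. /zehiesaambomwiz/ → zehiezaambomwiz.
Rule 3 (pre-rhotic lowering): no segment meets the environment; /zehiezaambomwiz/ is unchanged.
Rule 4 (final e-epenthesis): the form ends in the consonant /z/, so [e] is inserted word-finally. /zehiezaambomwiz/ → zehiezaambomwize.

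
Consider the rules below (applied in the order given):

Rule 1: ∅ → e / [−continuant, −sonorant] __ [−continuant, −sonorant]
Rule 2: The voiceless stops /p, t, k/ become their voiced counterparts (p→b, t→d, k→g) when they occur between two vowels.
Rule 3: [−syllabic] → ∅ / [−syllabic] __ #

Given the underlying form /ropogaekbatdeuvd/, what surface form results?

robogaegebadedeuv

Rule 1 (stop-cluster e-epenthesis): /k/ and /b/ form a stop–stop cluster, so [e] is inserted between them. /t/ and /d/ form a stop–stop cluster, so [e] is inserted between them. /ropogaekbatdeuvd/ → ropogaekebatedeuvd.
Rule 2 (intervocalic voicing): /p/ is a voiceless stop between vowels /o/ and /o/, so it voices to [b]. /k/ is a voiceless stop between vowels /e/ and /e/, so it voices to [g]. /t/ is a voiceless stop between vowels /a/ and /e/, so it voices to [d]. /ropogaekebatedeuvd/ → robogaegebadedeuvd.
Rule 3 (final cluster simplification): /d/ is the second consonant of a word-final cluster /vd/, so it deletes. /robogaegebadedeuvd/ → robogaegebadedeuv.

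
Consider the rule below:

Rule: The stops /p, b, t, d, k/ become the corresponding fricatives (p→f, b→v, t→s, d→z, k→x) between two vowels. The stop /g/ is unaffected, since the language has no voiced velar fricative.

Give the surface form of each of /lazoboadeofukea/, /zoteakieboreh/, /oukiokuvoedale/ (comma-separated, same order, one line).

lazovoazeofuxea, zoseaxievoreh, ouxioxuvoezale

/lazoboadeofukea/: /b/ is a stop between vowels /o/ and /o/, so it spirantizes to the fricative [v]. /d/ is a stop between vowels /a/ and /e/, so it spirantizes to the fricative [z]. /k/ is a stop between vowels /u/ and /e/, so it spirantizes to the fricative [x]. → [lazovoazeofuxea].
/zoteakieboreh/: /t/ is a stop between vowels /o/ and /e/, so it spirantizes to the fricative [s]. /k/ is a stop between vowels /a/ and /i/, so it spirantizes to the fricative [x]. /b/ is a stop between vowels /e/ and /o/, so it spirantizes to the fricative [v]. → [zoseaxievoreh].
/oukiokuvoedale/: /k/ is a stop between vowels /u/ and /i/, so it spirantizes to the fricative [x]. /k/ is a stop between vowels /o/ and /u/, so it spirantizes to the fricative [x]. /d/ is a stop between vowels /e/ and /a/, so it spirantizes to the fricative [z]. → [ouxioxuvoezale].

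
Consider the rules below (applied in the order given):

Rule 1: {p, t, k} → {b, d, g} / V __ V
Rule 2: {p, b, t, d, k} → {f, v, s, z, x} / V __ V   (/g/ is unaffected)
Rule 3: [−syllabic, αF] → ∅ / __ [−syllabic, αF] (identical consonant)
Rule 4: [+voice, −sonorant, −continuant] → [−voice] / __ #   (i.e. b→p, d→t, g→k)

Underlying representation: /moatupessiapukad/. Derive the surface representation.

moazuvesiavugat

Rule 1 (intervocalic voicing): /t/ is a voiceless stop between vowels /a/ and /u/, so it voices to [d]. /p/ is a voiceless stop between vowels /u/ and /e/, so it voices to [b]. /p/ is a voiceless stop between vowels /a/ and /u/, so it voices to [b]. /k/ is a voiceless stop between vowels /u/ and /a/, so it voices to [g]. /moatupessiapukad/ → moadubessiabugad.
Rule 2 (intervocalic spirantization): /d/ is a stop between vowels /a/ and /u/, so it spirantizes to the fricative [z]. /b/ is a stop between vowels /u/ and /e/, so it spirantizes to the fricative [v]. /b/ is a stop between vowels /a/ and /u/, so it spirantizes to the fricative [v]. /moadubessiabugad/ → moazuvessiavugad.
Rule 3 (degemination): /ss/ is a geminate; the first /s/ deletes. /moazuvessiavugad/ → moazuvesiavugad.
Rule 4 (final devoicing): /d/ is a voiced stop in word-final position, so it devoices to [t]. /moazuvesiavugad/ → moazuvesiavugat.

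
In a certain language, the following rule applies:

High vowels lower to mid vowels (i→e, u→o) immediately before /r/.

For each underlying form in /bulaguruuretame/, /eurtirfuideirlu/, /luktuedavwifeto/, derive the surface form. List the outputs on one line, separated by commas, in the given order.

/bulaguruuretame/: /u/ is a high vowel immediately before /r/, so it lowers to [o]. /u/ is a high vowel immediately before /r/, so it lowers to [o]. → [bulagoruoretame].
/eurtirfuideirlu/: /u/ is a high vowel immediately before /r/, so it lowers to [o]. /i/ is a high vowel immediately before /r/, so it lowers to [e]. /i/ is a high vowel immediately before /r/, so it lowers to [e]. → [eorterfuideerlu].
/luktuedavwifeto/: the rule's environment is not met; surfaces unchanged as [luktuedavwifeto].

bulagoruoretame, eorterfuideerlu, luktuedavwifeto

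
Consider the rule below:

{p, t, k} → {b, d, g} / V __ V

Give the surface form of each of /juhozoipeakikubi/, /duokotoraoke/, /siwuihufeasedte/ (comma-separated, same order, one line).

juhozoibeagigubi, duogodoraoge, siwuihufeasedte

/juhozoipeakikubi/: /p/ is a voiceless stop between vowels /i/ and /e/, so it voices to [b]. /k/ is a voiceless stop between vowels /a/ and /i/, so it voices to [g]. /k/ is a voiceless stop between vowels /i/ and /u/, so it voices to [g]. → [juhozoibeagigubi].
/duokotoraoke/: /k/ is a voiceless stop between vowels /o/ and /o/, so it voices to [g]. /t/ is a voiceless stop between vowels /o/ and /o/, so it voices to [d]. /k/ is a voiceless stop between vowels /o/ and /e/, so it voices to [g]. → [duogodoraoge].
/siwuihufeasedte/: the rule's environment is not met; surfaces unchanged as [siwuihufeasedte].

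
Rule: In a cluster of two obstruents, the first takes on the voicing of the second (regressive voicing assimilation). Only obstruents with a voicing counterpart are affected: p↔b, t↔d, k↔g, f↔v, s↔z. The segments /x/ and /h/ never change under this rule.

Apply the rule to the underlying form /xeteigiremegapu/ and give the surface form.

xeteigiremegapu

No segment of /xeteigiremegapu/ meets the structural description of the rule, so the form surfaces unchanged.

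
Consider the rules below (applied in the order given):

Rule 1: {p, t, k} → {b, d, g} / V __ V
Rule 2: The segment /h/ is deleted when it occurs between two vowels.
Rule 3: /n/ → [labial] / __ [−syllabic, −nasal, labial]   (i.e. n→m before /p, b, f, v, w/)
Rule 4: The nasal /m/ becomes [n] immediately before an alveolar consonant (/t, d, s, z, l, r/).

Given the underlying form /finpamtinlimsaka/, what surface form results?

fimpantinlinsaga

Rule 1 (intervocalic voicing): /k/ is a voiceless stop between vowels /a/ and /a/, so it voices to [g]. /finpamtinlimsaka/ → finpamtinlimsaga.
Rule 2 (intervocalic h-deletion): no segment meets the environment; /finpamtinlimsaga/ is unchanged.
Rule 3 (nasal place assimilation): /n/ precedes the labial consonant /p/, so it assimilates in place to [m]. /finpamtinlimsaga/ → fimpamtinlimsaga.
Rule 4 (nasal place assimilation): /m/ precedes the alveolar consonant /t/, so it assimilates in place to [n]. /m/ precedes the alveolar consonant /s/, so it assimilates in place to [n]. /fimpamtinlimsaga/ → fimpantinlinsaga.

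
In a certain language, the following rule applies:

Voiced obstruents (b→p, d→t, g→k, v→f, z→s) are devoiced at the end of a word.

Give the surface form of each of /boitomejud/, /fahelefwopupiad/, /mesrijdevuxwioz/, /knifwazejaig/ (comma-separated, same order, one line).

boitomejut, fahelefwopupiat, mesrijdevuxwios, knifwazejaik

/boitomejud/: /d/ is a voiced obstruent in word-final position, so it devoices to [t]. → [boitomejut].
/fahelefwopupiad/: /d/ is a voiced obstruent in word-final position, so it devoices to [t]. → [fahelefwopupiat].
/mesrijdevuxwioz/: /z/ is a voiced obstruent in word-final position, so it devoices to [s]. → [mesrijdevuxwios].
/knifwazejaig/: /g/ is a voiced obstruent in word-final position, so it devoices to [k]. → [knifwazejaik].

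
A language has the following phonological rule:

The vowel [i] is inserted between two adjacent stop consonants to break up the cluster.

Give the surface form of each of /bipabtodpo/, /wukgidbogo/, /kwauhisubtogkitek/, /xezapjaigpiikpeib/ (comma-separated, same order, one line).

/bipabtodpo/: /b/ and /t/ form a stop–stop cluster, so [i] is inserted between them. /d/ and /p/ form a stop–stop cluster, so [i] is inserted between them. → [bipabitodipo].
/wukgidbogo/: /k/ and /g/ form a stop–stop cluster, so [i] is inserted between them. /d/ and /b/ form a stop–stop cluster, so [i] is inserted between them. → [wukigidibogo].
/kwauhisubtogkitek/: /b/ and /t/ form a stop–stop cluster, so [i] is inserted between them. /g/ and /k/ form a stop–stop cluster, so [i] is inserted between them. → [kwauhisubitogikitek].
/xezapjaigpiikpeib/: /g/ and /p/ form a stop–stop cluster, so [i] is inserted between them. /k/ and /p/ form a stop–stop cluster, so [i] is inserted between them. → [xezapjaigipiikipeib].

bipabitodipo, wukigidibogo, kwauhisubitogikitek, xezapjaigipiikipeib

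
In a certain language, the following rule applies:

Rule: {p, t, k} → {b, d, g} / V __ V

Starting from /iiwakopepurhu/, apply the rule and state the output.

/k/ is a voiceless stop between vowels /a/ and /o/, so it voices to [g].
/p/ is a voiceless stop between vowels /o/ and /e/, so it voices to [b].
/p/ is a voiceless stop between vowels /e/ and /u/, so it voices to [b].
Surface form: [iiwagobeburhu].

iiwagobeburhu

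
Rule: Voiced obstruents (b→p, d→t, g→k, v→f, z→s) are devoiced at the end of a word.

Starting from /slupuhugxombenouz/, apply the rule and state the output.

Scanning /slupuhugxombenouz/: /g/ at position 8 is not in the conditioning environment; /b/ at position 12 is not in the conditioning environment; /z/ is a voiced obstruent in word-final position, so it devoices to [s].
Result: [slupuhugxombenous].

slupuhugxombenous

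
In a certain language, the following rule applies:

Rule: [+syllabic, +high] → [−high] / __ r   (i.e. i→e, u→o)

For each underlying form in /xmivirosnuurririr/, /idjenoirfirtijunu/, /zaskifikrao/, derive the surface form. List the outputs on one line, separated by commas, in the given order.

/xmivirosnuurririr/: /i/ is a high vowel immediately before /r/, so it lowers to [e]. /u/ is a high vowel immediately before /r/, so it lowers to [o]. /i/ is a high vowel immediately before /r/, so it lowers to [e]. /i/ is a high vowel immediately before /r/, so it lowers to [e]. → [xmiverosnuorrerer].
/idjenoirfirtijunu/: /i/ is a high vowel immediately before /r/, so it lowers to [e]. /i/ is a high vowel immediately before /r/, so it lowers to [e]. → [idjenoerfertijunu].
/zaskifikrao/: the rule's environment is not met; surfaces unchanged as [zaskifikrao].

xmiverosnuorrerer, idjenoerfertijunu, zaskifikrao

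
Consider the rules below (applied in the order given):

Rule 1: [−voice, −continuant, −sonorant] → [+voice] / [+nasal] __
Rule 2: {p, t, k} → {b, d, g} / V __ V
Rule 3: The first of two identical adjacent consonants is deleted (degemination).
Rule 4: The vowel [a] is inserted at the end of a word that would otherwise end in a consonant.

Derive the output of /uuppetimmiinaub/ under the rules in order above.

Rule 1 (post-nasal voicing): no segment meets the environment; /uuppetimmiinaub/ is unchanged.
Rule 2 (intervocalic voicing): /t/ is a voiceless stop between vowels /e/ and /i/, so it voices to [d]. /uuppetimmiinaub/ → uuppedimmiinaub.
Rule 3 (degemination): /pp/ is a geminate; the first /p/ deletes. /mm/ is a geminate; the first /m/ deletes. /uuppedimmiinaub/ → uupedimiinaub.
Rule 4 (final a-epenthesis): the form ends in the consonant /b/, so [a] is inserted word-finally. /uupedimiinaub/ → uupedimiinauba.

uupedimiinauba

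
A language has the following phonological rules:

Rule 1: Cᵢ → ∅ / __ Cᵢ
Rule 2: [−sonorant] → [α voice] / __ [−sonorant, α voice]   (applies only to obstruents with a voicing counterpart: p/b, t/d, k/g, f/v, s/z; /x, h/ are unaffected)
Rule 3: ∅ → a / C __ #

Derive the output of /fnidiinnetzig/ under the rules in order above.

Rule 1 (degemination): /nn/ is a geminate; the first /n/ deletes. /fnidiinnetzig/ → fnidiinetzig.
Rule 2 (regressive voicing assimilation): /t/ precedes the voiced obstruent /z/, so it voices to [d] by assimilation. /fnidiinetzig/ → fnidiinedzig.
Rule 3 (final a-epenthesis): the form ends in the consonant /g/, so [a] is inserted word-finally. /fnidiinedzig/ → fnidiinedziga.

fnidiinedziga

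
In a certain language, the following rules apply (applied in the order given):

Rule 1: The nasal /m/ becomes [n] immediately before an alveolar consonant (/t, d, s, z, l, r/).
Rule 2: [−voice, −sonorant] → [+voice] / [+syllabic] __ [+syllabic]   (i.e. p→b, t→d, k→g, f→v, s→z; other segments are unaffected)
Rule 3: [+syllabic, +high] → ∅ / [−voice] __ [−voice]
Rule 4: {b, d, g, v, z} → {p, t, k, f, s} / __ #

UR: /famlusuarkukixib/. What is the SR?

Rule 1 (nasal place assimilation): /m/ precedes the alveolar consonant /l/, so it assimilates in place to [n]. /famlusuarkukixib/ → fanlusuarkukixib.
Rule 2 (intervocalic voicing): /s/ is a voiceless obstruent between vowels /u/ and /u/, so it voices to [z]. /k/ is a voiceless obstruent between vowels /u/ and /i/, so it voices to [g]. /fanlusuarkukixib/ → fanluzuarkugixib.
Rule 3 (high vowel syncope): no segment meets the environment; /fanluzuarkugixib/ is unchanged.
Rule 4 (final devoicing): /b/ is a voiced obstruent in word-final position, so it devoices to [p]. /fanluzuarkugixib/ → fanluzuarkugixip.

fanluzuarkugixip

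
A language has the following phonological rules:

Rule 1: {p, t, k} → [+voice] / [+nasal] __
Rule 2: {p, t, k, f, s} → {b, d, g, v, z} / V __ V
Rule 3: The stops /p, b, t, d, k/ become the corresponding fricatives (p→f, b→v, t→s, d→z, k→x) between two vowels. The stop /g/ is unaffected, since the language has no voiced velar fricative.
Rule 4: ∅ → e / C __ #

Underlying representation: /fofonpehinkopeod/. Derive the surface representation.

fovonbehingoveode

Rule 1 (post-nasal voicing): /p/ is a voiceless stop immediately after the nasal /n/, so it voices to [b]. /k/ is a voiceless stop immediately after the nasal /n/, so it voices to [g]. /fofonpehinkopeod/ → fofonbehingopeod.
Rule 2 (intervocalic voicing): /f/ is a voiceless obstruent between vowels /o/ and /o/, so it voices to [v]. /p/ is a voiceless obstruent between vowels /o/ and /e/, so it voices to [b]. /fofonbehingopeod/ → fovonbehingobeod.
Rule 3 (intervocalic spirantization): /b/ is a stop between vowels /o/ and /e/, so it spirantizes to the fricative [v]. /fovonbehingobeod/ → fovonbehingoveod.
Rule 4 (final e-epenthesis): the form ends in the consonant /d/, so [e] is inserted word-finally. /fovonbehingoveod/ → fovonbehingoveode.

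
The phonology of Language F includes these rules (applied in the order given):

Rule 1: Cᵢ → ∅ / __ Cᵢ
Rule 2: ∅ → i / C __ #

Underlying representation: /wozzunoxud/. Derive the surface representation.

wozunoxudi

Rule 1 (degemination): /zz/ is a geminate; the first /z/ deletes. /wozzunoxud/ → wozunoxud.
Rule 2 (final i-epenthesis): the form ends in the consonant /d/, so [i] is inserted word-finally. /wozunoxud/ → wozunoxudi.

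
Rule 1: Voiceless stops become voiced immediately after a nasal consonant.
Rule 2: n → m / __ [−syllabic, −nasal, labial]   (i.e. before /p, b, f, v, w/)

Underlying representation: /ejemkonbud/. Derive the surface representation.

ejemgombud

Rule 1 (post-nasal voicing): /k/ is a voiceless stop immediately after the nasal /m/, so it voices to [g]. /ejemkonbud/ → ejemgonbud.
Rule 2 (nasal place assimilation): /n/ precedes the labial consonant /b/, so it assimilates in place to [m]. /ejemgonbud/ → ejemgombud.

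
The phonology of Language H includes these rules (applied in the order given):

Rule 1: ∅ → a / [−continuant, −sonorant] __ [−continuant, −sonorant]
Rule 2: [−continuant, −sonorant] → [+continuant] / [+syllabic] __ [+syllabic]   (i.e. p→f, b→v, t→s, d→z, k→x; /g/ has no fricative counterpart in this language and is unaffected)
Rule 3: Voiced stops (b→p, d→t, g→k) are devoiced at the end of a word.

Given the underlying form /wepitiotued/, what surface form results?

wefisiosuet

Rule 1 (stop-cluster a-epenthesis): no segment meets the environment; /wepitiotued/ is unchanged.
Rule 2 (intervocalic spirantization): /p/ is a stop between vowels /e/ and /i/, so it spirantizes to the fricative [f]. /t/ is a stop between vowels /i/ and /i/, so it spirantizes to the fricative [s]. /t/ is a stop between vowels /o/ and /u/, so it spirantizes to the fricative [s]. /wepitiotued/ → wefisiosued.
Rule 3 (final devoicing): /d/ is a voiced stop in word-final position, so it devoices to [t]. /wefisiosued/ → wefisiosuet.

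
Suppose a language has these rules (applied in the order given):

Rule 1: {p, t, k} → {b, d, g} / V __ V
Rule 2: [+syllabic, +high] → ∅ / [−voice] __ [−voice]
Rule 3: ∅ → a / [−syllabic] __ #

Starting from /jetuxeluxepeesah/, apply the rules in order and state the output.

Rule 1 (intervocalic voicing): /t/ is a voiceless stop between vowels /e/ and /u/, so it voices to [d]. /p/ is a voiceless stop between vowels /e/ and /e/, so it voices to [b]. /jetuxeluxepeesah/ → jeduxeluxebeesah.
Rule 2 (high vowel syncope): no segment meets the environment; /jeduxeluxebeesah/ is unchanged.
Rule 3 (final a-epenthesis): the form ends in the consonant /h/, so [a] is inserted word-finally. /jeduxeluxebeesah/ → jeduxeluxebeesaha.

jeduxeluxebeesaha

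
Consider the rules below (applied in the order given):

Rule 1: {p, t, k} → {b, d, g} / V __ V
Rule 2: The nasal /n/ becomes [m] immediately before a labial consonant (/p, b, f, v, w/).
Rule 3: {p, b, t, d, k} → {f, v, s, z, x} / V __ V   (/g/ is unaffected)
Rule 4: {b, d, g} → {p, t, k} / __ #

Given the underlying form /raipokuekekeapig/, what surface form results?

Rule 1 (intervocalic voicing): /p/ is a voiceless stop between vowels /i/ and /o/, so it voices to [b]. /k/ is a voiceless stop between vowels /o/ and /u/, so it voices to [g]. /k/ is a voiceless stop between vowels /e/ and /e/, so it voices to [g]. /k/ is a voiceless stop between vowels /e/ and /e/, so it voices to [g]. /p/ is a voiceless stop between vowels /a/ and /i/, so it voices to [b]. /raipokuekekeapig/ → raiboguegegeabig.
Rule 2 (nasal place assimilation): no segment meets the environment; /raiboguegegeabig/ is unchanged.
Rule 3 (intervocalic spirantization): /b/ is a stop between vowels /i/ and /o/, so it spirantizes to the fricative [v]. /b/ is a stop between vowels /a/ and /i/, so it spirantizes to the fricative [v]. /raiboguegegeabig/ → raivoguegegeavig.
Rule 4 (final devoicing): /g/ is a voiced stop in word-final position, so it devoices to [k]. /raivoguegegeavig/ → raivoguegegeavik.

raivoguegegeavik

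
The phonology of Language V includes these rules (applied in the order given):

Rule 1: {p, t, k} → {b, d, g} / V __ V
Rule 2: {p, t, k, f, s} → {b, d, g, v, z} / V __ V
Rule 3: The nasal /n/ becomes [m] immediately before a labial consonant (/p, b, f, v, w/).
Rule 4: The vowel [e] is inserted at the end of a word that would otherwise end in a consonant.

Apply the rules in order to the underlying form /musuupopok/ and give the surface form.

muzuuboboke

Rule 1 (intervocalic voicing): /p/ is a voiceless stop between vowels /u/ and /o/, so it voices to [b]. /p/ is a voiceless stop between vowels /o/ and /o/, so it voices to [b]. /musuupopok/ → musuubobok.
Rule 2 (intervocalic voicing): /s/ is a voiceless obstruent between vowels /u/ and /u/, so it voices to [z]. /musuubobok/ → muzuubobok.
Rule 3 (nasal place assimilation): no segment meets the environment; /muzuubobok/ is unchanged.
Rule 4 (final e-epenthesis): the form ends in the consonant /k/, so [e] is inserted word-finally. /muzuubobok/ → muzuuboboke.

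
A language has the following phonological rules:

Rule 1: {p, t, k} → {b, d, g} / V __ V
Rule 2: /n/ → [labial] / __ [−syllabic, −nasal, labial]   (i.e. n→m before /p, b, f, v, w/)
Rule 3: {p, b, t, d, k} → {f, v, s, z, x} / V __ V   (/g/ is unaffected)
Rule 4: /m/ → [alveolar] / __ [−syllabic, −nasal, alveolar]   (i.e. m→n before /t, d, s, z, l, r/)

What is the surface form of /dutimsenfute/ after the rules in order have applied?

Rule 1 (intervocalic voicing): /t/ is a voiceless stop between vowels /u/ and /i/, so it voices to [d]. /t/ is a voiceless stop between vowels /u/ and /e/, so it voices to [d]. /dutimsenfute/ → dudimsenfude.
Rule 2 (nasal place assimilation): /n/ precedes the labial consonant /f/, so it assimilates in place to [m]. /dudimsenfude/ → dudimsemfude.
Rule 3 (intervocalic spirantization): /d/ is a stop between vowels /u/ and /i/, so it spirantizes to the fricative [z]. /d/ is a stop between vowels /u/ and /e/, so it spirantizes to the fricative [z]. /dudimsemfude/ → duzimsemfuze.
Rule 4 (nasal place assimilation): /m/ precedes the alveolar consonant /s/, so it assimilates in place to [n]. /duzimsemfuze/ → duzinsemfuze.

duzinsemfuze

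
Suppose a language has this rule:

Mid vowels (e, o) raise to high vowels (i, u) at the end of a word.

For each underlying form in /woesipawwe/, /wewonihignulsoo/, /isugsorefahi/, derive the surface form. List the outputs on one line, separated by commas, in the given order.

woesipawwi, wewonihignulsou, isugsorefahi

/woesipawwe/: /e/ is a mid vowel in word-final position, so it raises to [i]. → [woesipawwi].
/wewonihignulsoo/: /o/ is a mid vowel in word-final position, so it raises to [u]. → [wewonihignulsou].
/isugsorefahi/: the rule's environment is not met; surfaces unchanged as [isugsorefahi].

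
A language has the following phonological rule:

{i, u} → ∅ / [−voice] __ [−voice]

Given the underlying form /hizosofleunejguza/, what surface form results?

hizosofleunejguza

No segment of /hizosofleunejguza/ meets the structural description of the rule, so the form surfaces unchanged.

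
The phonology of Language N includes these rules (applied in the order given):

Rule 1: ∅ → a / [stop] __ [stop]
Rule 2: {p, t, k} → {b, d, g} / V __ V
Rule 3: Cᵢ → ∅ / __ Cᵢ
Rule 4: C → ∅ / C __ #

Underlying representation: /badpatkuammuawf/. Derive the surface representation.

badabadaguamuaw

Rule 1 (stop-cluster a-epenthesis): /d/ and /p/ form a stop–stop cluster, so [a] is inserted between them. /t/ and /k/ form a stop–stop cluster, so [a] is inserted between them. /badpatkuammuawf/ → badapatakuammuawf.
Rule 2 (intervocalic voicing): /p/ is a voiceless stop between vowels /a/ and /a/, so it voices to [b]. /t/ is a voiceless stop between vowels /a/ and /a/, so it voices to [d]. /k/ is a voiceless stop between vowels /a/ and /u/, so it voices to [g]. /badapatakuammuawf/ → badabadaguammuawf.
Rule 3 (degemination): /mm/ is a geminate; the first /m/ deletes. /badabadaguammuawf/ → badabadaguamuawf.
Rule 4 (final cluster simplification): /f/ is the second consonant of a word-final cluster /wf/, so it deletes. /badabadaguamuawf/ → badabadaguamuaw.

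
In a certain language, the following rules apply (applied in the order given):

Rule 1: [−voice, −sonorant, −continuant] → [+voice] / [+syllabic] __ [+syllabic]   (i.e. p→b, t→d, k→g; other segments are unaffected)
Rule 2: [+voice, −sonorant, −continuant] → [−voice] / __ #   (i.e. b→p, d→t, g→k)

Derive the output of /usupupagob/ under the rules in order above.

Rule 1 (intervocalic voicing): /p/ is a voiceless stop between vowels /u/ and /u/, so it voices to [b]. /p/ is a voiceless stop between vowels /u/ and /a/, so it voices to [b]. /usupupagob/ → usububagob.
Rule 2 (final devoicing): /b/ is a voiced stop in word-final position, so it devoices to [p]. /usububagob/ → usububagop.

usububagop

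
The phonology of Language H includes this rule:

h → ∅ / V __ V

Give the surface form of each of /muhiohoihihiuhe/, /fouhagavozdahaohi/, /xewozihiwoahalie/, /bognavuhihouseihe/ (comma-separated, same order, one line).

muiooiiiue, fouagavozdaaoi, xewoziiwoaalie, bognavuiouseie

/muhiohoihihiuhe/: /h/ occurs between vowels /u/ and /i/, so it deletes. /h/ occurs between vowels /o/ and /o/, so it deletes. /h/ occurs between vowels /i/ and /i/, so it deletes. /h/ occurs between vowels /i/ and /i/, so it deletes. /h/ occurs between vowels /u/ and /e/, so it deletes. → [muiooiiiue].
/fouhagavozdahaohi/: /h/ occurs between vowels /u/ and /a/, so it deletes. /h/ occurs between vowels /a/ and /a/, so it deletes. /h/ occurs between vowels /o/ and /i/, so it deletes. → [fouagavozdaaoi].
/xewozihiwoahalie/: /h/ occurs between vowels /i/ and /i/, so it deletes. /h/ occurs between vowels /a/ and /a/, so it deletes. → [xewoziiwoaalie].
/bognavuhihouseihe/: /h/ occurs between vowels /u/ and /i/, so it deletes. /h/ occurs between vowels /i/ and /o/, so it deletes. /h/ occurs between vowels /i/ and /e/, so it deletes. → [bognavuiouseie].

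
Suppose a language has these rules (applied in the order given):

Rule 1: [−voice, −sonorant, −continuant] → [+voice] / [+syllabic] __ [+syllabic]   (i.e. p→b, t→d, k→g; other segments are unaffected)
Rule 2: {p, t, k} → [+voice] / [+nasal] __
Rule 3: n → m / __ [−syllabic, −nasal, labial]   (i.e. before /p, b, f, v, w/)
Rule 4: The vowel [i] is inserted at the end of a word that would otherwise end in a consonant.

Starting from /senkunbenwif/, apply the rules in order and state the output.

Rule 1 (intervocalic voicing): no segment meets the environment; /senkunbenwif/ is unchanged.
Rule 2 (post-nasal voicing): /k/ is a voiceless stop immediately after the nasal /n/, so it voices to [g]. /senkunbenwif/ → sengunbenwif.
Rule 3 (nasal place assimilation): /n/ precedes the labial consonant /b/, so it assimilates in place to [m]. /n/ precedes the labial consonant /w/, so it assimilates in place to [m]. /sengunbenwif/ → sengumbemwif.
Rule 4 (final i-epenthesis): the form ends in the consonant /f/, so [i] is inserted word-finally. /sengumbemwif/ → sengumbemwifi.

sengumbemwifi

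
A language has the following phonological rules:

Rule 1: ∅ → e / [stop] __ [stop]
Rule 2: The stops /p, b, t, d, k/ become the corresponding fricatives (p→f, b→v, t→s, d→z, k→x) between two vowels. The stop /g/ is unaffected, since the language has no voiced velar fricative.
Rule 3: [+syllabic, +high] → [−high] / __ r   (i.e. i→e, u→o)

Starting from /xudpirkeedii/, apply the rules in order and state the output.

xuzeferkeezii

Rule 1 (stop-cluster e-epenthesis): /d/ and /p/ form a stop–stop cluster, so [e] is inserted between them. /xudpirkeedii/ → xudepirkeedii.
Rule 2 (intervocalic spirantization): /d/ is a stop between vowels /u/ and /e/, so it spirantizes to the fricative [z]. /p/ is a stop between vowels /e/ and /i/, so it spirantizes to the fricative [f]. /d/ is a stop between vowels /e/ and /i/, so it spirantizes to the fricative [z]. /xudepirkeedii/ → xuzefirkeezii.
Rule 3 (pre-rhotic lowering): /i/ is a high vowel immediately before /r/, so it lowers to [e]. /xuzefirkeezii/ → xuzeferkeezii.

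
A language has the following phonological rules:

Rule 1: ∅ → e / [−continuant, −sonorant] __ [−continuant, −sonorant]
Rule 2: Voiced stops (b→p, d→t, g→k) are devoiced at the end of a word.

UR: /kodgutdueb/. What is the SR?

Rule 1 (stop-cluster e-epenthesis): /d/ and /g/ form a stop–stop cluster, so [e] is inserted between them. /t/ and /d/ form a stop–stop cluster, so [e] is inserted between them. /kodgutdueb/ → kodegutedueb.
Rule 2 (final devoicing): /b/ is a voiced stop in word-final position, so it devoices to [p]. /kodegutedueb/ → kodeguteduep.

kodeguteduep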